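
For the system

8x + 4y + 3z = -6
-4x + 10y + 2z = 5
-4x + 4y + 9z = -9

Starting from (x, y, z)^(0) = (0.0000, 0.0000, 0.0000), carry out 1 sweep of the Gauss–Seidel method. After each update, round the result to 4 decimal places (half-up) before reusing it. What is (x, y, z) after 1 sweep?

Iteration 1:
  x = (-6 - (4)·0.0000 - (3)·0.0000) / (8) = -0.7500
  y = (5 - (-4)·-0.7500 - (2)·0.0000) / (10) = 0.2000
  z = (-9 - (-4)·-0.7500 - (4)·0.2000) / (9) = -1.4222

(-0.7500, 0.2000, -1.4222)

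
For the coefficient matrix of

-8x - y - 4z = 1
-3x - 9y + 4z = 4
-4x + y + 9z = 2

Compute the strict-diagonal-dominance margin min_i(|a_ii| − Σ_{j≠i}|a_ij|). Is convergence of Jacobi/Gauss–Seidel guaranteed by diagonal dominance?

2

row 1: |-8| − (1+4) = 3
row 2: |-9| − (3+4) = 2
row 3: |9| − (4+1) = 4
minimum over rows = 2 → strictly diagonally dominant (convergence guaranteed)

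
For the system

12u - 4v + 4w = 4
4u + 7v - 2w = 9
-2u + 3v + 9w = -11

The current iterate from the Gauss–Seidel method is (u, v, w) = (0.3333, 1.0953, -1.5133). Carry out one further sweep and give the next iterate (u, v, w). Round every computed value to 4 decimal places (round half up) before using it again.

One sweep:
  u = (4 - (-4)·1.0953 - (4)·-1.5133) / (12) = 1.2029
  v = (9 - (4)·1.2029 - (-2)·-1.5133) / (7) = 0.1660
  w = (-11 - (-2)·1.2029 - (3)·0.1660) / (9) = -1.0102

(1.2029, 0.1660, -1.0102)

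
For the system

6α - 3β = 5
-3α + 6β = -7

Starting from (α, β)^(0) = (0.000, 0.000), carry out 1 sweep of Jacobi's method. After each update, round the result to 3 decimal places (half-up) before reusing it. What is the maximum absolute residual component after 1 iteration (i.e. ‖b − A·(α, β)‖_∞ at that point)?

Iteration 1:
  α = (5 - (-3)·0.000) / (6) = 0.833
  β = (-7 - (-3)·0.000) / (6) = -1.167
Residual b − A·x = (-3.499, 2.501); ∞-norm = 3.499

3.499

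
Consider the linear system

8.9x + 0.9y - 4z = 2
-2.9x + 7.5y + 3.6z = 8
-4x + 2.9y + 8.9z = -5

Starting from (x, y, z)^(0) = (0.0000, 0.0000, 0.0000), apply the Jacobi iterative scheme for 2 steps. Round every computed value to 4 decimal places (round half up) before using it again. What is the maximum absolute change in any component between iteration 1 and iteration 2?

0.3603

Iteration 1:
  x = (2 - (0.9)·0.0000 - (-4)·0.0000) / (8.9) = 0.2247
  y = (8 - (-2.9)·0.0000 - (3.6)·0.0000) / (7.5) = 1.0667
  z = (-5 - (-4)·0.0000 - (2.9)·0.0000) / (8.9) = -0.5618
Iteration 2:
  x = (2 - (0.9)·1.0667 - (-4)·-0.5618) / (8.9) = -0.1356
  y = (8 - (-2.9)·0.2247 - (3.6)·-0.5618) / (7.5) = 1.4232
  z = (-5 - (-4)·0.2247 - (2.9)·1.0667) / (8.9) = -0.8084
Change: (-0.3603, 0.3565, -0.2466) → max |·| = 0.3603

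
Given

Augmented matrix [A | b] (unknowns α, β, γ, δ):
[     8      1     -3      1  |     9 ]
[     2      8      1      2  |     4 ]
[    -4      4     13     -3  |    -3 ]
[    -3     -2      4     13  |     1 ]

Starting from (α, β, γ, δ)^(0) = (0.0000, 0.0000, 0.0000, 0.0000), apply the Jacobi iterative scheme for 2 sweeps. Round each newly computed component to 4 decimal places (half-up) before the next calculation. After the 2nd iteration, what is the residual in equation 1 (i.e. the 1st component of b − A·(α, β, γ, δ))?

0.4946

Iteration 1:
  α = (9 - (1)·0.0000 - (-3)·0.0000 - (1)·0.0000) / (8) = 1.1250
  β = (4 - (2)·0.0000 - (1)·0.0000 - (2)·0.0000) / (8) = 0.5000
  γ = (-3 - (-4)·0.0000 - (4)·0.0000 - (-3)·0.0000) / (13) = -0.2308
  δ = (1 - (-3)·0.0000 - (-2)·0.0000 - (4)·0.0000) / (13) = 0.0769
Iteration 2:
  α = (9 - (1)·0.5000 - (-3)·-0.2308 - (1)·0.0769) / (8) = 0.9663
  β = (4 - (2)·1.1250 - (1)·-0.2308 - (2)·0.0769) / (8) = 0.2284
  γ = (-3 - (-4)·1.1250 - (4)·0.5000 - (-3)·0.0769) / (13) = -0.0207
  δ = (1 - (-3)·1.1250 - (-2)·0.5000 - (4)·-0.2308) / (13) = 0.4845
Residual b − A·x = (0.4946, -0.7081, 1.6742, -1.8600)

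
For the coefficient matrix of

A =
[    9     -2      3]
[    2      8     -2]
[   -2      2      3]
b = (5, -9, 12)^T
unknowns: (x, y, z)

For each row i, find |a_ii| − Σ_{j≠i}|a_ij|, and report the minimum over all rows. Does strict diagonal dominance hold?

row 1: |9| − (2+3) = 4
row 2: |8| − (2+2) = 4
row 3: |3| − (2+2) = -1
minimum over rows = -1 → not strictly diagonally dominant

-1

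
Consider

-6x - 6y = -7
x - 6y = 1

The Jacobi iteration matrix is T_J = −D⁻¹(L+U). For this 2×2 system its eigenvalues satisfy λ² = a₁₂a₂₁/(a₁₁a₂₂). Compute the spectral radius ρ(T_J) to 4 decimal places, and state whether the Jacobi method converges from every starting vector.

0.4082

a₁₂a₂₁/(a₁₁a₂₂) = (-6)·(1) / ((-6)·(-6)) = -0.166667
ρ = √|-0.166667| = √0.166667 = 0.4082
ρ < 1, so Jacobi converges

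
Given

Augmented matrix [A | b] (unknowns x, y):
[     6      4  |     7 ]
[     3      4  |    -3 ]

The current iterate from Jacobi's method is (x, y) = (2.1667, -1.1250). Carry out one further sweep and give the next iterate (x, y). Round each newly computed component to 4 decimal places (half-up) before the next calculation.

(1.9167, -2.3750)

One sweep:
  x = (7 - (4)·-1.1250) / (6) = 1.9167
  y = (-3 - (3)·2.1667) / (4) = -2.3750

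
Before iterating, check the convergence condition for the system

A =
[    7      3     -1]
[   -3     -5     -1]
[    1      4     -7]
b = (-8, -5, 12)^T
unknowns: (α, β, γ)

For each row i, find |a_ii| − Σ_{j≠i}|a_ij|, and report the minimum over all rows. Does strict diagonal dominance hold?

1

row 1: |7| − (3+1) = 3
row 2: |-5| − (3+1) = 1
row 3: |-7| − (1+4) = 2
minimum over rows = 1 → strictly diagonally dominant (convergence guaranteed)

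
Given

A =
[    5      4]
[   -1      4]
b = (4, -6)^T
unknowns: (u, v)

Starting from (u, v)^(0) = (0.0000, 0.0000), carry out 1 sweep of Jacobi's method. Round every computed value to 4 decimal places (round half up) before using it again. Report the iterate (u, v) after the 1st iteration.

(0.8000, -1.5000)

Iteration 1:
  u = (4 - (4)·0.0000) / (5) = 0.8000
  v = (-6 - (-1)·0.0000) / (4) = -1.5000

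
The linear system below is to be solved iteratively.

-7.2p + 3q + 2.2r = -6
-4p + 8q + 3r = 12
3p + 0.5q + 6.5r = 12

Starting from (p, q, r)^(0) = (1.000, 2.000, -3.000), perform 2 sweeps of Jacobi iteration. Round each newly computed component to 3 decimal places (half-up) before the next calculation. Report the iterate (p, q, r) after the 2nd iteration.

Iteration 1:
  p = (-6 - (3)·2.000 - (2.2)·-3.000) / (-7.2) = 0.750
  q = (12 - (-4)·1.000 - (3)·-3.000) / (8) = 3.125
  r = (12 - (3)·1.000 - (0.5)·2.000) / (6.5) = 1.231
Iteration 2:
  p = (-6 - (3)·3.125 - (2.2)·1.231) / (-7.2) = 2.512
  q = (12 - (-4)·0.750 - (3)·1.231) / (8) = 1.413
  r = (12 - (3)·0.750 - (0.5)·3.125) / (6.5) = 1.260

(2.512, 1.413, 1.260)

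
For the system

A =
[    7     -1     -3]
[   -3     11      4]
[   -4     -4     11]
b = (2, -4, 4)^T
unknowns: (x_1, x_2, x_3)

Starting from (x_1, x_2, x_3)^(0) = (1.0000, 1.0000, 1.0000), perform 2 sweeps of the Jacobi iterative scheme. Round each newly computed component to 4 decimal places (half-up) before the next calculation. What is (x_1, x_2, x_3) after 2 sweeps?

Iteration 1:
  x_1 = (2 - (-1)·1.0000 - (-3)·1.0000) / (7) = 0.8571
  x_2 = (-4 - (-3)·1.0000 - (4)·1.0000) / (11) = -0.4545
  x_3 = (4 - (-4)·1.0000 - (-4)·1.0000) / (11) = 1.0909
Iteration 2:
  x_1 = (2 - (-1)·-0.4545 - (-3)·1.0909) / (7) = 0.6883
  x_2 = (-4 - (-3)·0.8571 - (4)·1.0909) / (11) = -0.5266
  x_3 = (4 - (-4)·0.8571 - (-4)·-0.4545) / (11) = 0.5100

(0.6883, -0.5266, 0.5100)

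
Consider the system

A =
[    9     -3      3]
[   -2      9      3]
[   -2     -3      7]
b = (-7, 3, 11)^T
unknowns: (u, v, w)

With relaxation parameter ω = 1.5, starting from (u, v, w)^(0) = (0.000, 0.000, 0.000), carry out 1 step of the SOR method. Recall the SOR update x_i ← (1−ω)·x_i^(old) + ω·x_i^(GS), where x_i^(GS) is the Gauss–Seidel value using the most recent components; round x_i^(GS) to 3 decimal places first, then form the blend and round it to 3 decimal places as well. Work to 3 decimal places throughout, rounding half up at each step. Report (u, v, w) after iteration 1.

Iteration 1:
  u: GS value = (-7 - (-3)·0.000 - (3)·0.000) / (9) = -0.778;  u ← (1−ω)·0.000 + ω·-0.778 = -1.167
  v: GS value = (3 - (-2)·-1.167 - (3)·0.000) / (9) = 0.074;  v ← (1−ω)·0.000 + ω·0.074 = 0.111
  w: GS value = (11 - (-2)·-1.167 - (-3)·0.111) / (7) = 1.286;  w ← (1−ω)·0.000 + ω·1.286 = 1.929

(-1.167, 0.111, 1.929)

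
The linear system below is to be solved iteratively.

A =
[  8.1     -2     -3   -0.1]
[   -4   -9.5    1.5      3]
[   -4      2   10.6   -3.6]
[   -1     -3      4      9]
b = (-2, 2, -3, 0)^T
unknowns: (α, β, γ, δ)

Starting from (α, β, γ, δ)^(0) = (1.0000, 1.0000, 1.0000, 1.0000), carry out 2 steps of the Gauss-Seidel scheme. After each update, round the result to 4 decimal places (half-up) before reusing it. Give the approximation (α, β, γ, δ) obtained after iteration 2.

Iteration 1:
  α = (-2 - (-2)·1.0000 - (-3)·1.0000 - (-0.1)·1.0000) / (8.1) = 0.3827
  β = (2 - (-4)·0.3827 - (1.5)·1.0000 - (3)·1.0000) / (-9.5) = 0.1020
  γ = (-3 - (-4)·0.3827 - (2)·0.1020 - (-3.6)·1.0000) / (10.6) = 0.1818
  δ = (0 - (-1)·0.3827 - (-3)·0.1020 - (4)·0.1818) / (9) = -0.0043
Iteration 2:
  α = (-2 - (-2)·0.1020 - (-3)·0.1818 - (-0.1)·-0.0043) / (8.1) = -0.1544
  β = (2 - (-4)·-0.1544 - (1.5)·0.1818 - (3)·-0.0043) / (-9.5) = -0.1182
  γ = (-3 - (-4)·-0.1544 - (2)·-0.1182 - (-3.6)·-0.0043) / (10.6) = -0.3204
  δ = (0 - (-1)·-0.1544 - (-3)·-0.1182 - (4)·-0.3204) / (9) = 0.0858

(-0.1544, -0.1182, -0.3204, 0.0858)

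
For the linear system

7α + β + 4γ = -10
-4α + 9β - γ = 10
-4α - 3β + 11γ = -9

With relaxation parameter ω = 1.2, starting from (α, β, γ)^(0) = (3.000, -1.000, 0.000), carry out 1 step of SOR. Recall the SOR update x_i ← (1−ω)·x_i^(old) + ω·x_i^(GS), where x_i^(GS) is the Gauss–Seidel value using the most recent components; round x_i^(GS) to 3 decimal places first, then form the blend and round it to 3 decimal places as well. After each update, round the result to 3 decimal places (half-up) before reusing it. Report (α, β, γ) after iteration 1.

Iteration 1:
  α: GS value = (-10 - (1)·-1.000 - (4)·0.000) / (7) = -1.286;  α ← (1−ω)·3.000 + ω·-1.286 = -2.143
  β: GS value = (10 - (-4)·-2.143 - (-1)·0.000) / (9) = 0.159;  β ← (1−ω)·-1.000 + ω·0.159 = 0.391
  γ: GS value = (-9 - (-4)·-2.143 - (-3)·0.391) / (11) = -1.491;  γ ← (1−ω)·0.000 + ω·-1.491 = -1.789

(-2.143, 0.391, -1.789)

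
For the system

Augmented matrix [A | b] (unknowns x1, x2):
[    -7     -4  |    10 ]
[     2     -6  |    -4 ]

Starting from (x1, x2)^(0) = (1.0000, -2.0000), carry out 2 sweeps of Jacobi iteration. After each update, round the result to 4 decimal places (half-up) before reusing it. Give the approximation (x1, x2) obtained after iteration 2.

(-2.0000, 0.5714)

Iteration 1:
  x1 = (10 - (-4)·-2.0000) / (-7) = -0.2857
  x2 = (-4 - (2)·1.0000) / (-6) = 1.0000
Iteration 2:
  x1 = (10 - (-4)·1.0000) / (-7) = -2.0000
  x2 = (-4 - (2)·-0.2857) / (-6) = 0.5714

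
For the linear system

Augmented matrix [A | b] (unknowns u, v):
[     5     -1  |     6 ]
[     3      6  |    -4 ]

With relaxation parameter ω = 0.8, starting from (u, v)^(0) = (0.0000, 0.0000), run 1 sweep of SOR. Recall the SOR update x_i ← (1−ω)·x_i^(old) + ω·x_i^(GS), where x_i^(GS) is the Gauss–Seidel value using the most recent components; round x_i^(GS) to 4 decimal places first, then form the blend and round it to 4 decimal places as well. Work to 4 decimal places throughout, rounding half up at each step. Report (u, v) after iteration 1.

(0.9600, -0.9174)

Iteration 1:
  u: GS value = (6 - (-1)·0.0000) / (5) = 1.2000;  u ← (1−ω)·0.0000 + ω·1.2000 = 0.9600
  v: GS value = (-4 - (3)·0.9600) / (6) = -1.1467;  v ← (1−ω)·0.0000 + ω·-1.1467 = -0.9174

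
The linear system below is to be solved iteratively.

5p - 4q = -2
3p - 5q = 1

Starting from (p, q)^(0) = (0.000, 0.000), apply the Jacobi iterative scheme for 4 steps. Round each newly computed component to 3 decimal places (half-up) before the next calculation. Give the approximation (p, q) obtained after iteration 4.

Iteration 1:
  p = (-2 - (-4)·0.000) / (5) = -0.400
  q = (1 - (3)·0.000) / (-5) = -0.200
Iteration 2:
  p = (-2 - (-4)·-0.200) / (5) = -0.560
  q = (1 - (3)·-0.400) / (-5) = -0.440
Iteration 3:
  p = (-2 - (-4)·-0.440) / (5) = -0.752
  q = (1 - (3)·-0.560) / (-5) = -0.536
Iteration 4:
  p = (-2 - (-4)·-0.536) / (5) = -0.829
  q = (1 - (3)·-0.752) / (-5) = -0.651

(-0.829, -0.651)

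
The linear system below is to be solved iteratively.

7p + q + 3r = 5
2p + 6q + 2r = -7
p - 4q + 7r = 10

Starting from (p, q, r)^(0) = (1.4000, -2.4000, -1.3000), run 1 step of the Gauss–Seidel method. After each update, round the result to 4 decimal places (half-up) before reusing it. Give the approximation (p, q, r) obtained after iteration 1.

Iteration 1:
  p = (5 - (1)·-2.4000 - (3)·-1.3000) / (7) = 1.6143
  q = (-7 - (2)·1.6143 - (2)·-1.3000) / (6) = -1.2714
  r = (10 - (1)·1.6143 - (-4)·-1.2714) / (7) = 0.4714

(1.6143, -1.2714, 0.4714)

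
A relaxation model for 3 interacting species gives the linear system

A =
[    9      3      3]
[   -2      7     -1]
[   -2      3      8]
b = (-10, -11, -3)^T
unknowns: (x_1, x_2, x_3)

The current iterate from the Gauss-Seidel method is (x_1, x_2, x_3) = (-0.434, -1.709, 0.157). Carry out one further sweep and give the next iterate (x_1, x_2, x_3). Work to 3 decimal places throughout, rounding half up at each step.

One sweep:
  x_1 = (-10 - (3)·-1.709 - (3)·0.157) / (9) = -0.594
  x_2 = (-11 - (-2)·-0.594 - (-1)·0.157) / (7) = -1.719
  x_3 = (-3 - (-2)·-0.594 - (3)·-1.719) / (8) = 0.121

(-0.594, -1.719, 0.121)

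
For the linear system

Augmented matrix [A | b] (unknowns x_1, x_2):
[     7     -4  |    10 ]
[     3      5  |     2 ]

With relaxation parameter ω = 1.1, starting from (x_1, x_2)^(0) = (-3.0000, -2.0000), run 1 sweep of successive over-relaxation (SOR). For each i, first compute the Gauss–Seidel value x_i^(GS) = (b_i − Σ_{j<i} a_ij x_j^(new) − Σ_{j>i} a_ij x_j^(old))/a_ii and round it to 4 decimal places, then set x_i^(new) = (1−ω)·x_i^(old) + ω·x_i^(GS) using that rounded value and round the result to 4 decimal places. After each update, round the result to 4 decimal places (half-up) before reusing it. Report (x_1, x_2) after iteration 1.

(0.6143, 0.2345)

Iteration 1:
  x_1: GS value = (10 - (-4)·-2.0000) / (7) = 0.2857;  x_1 ← (1−ω)·-3.0000 + ω·0.2857 = 0.6143
  x_2: GS value = (2 - (3)·0.6143) / (5) = 0.0314;  x_2 ← (1−ω)·-2.0000 + ω·0.0314 = 0.2345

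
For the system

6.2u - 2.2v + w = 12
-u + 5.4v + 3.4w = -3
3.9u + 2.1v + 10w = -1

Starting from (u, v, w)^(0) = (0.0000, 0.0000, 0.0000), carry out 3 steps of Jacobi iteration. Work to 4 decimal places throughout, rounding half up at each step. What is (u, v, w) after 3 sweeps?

(2.0069, 0.2341, -0.7561)

Iteration 1:
  u = (12 - (-2.2)·0.0000 - (1)·0.0000) / (6.2) = 1.9355
  v = (-3 - (-1)·0.0000 - (3.4)·0.0000) / (5.4) = -0.5556
  w = (-1 - (3.9)·0.0000 - (2.1)·0.0000) / (10) = -0.1000
Iteration 2:
  u = (12 - (-2.2)·-0.5556 - (1)·-0.1000) / (6.2) = 1.7545
  v = (-3 - (-1)·1.9355 - (3.4)·-0.1000) / (5.4) = -0.1342
  w = (-1 - (3.9)·1.9355 - (2.1)·-0.5556) / (10) = -0.7382
Iteration 3:
  u = (12 - (-2.2)·-0.1342 - (1)·-0.7382) / (6.2) = 2.0069
  v = (-3 - (-1)·1.7545 - (3.4)·-0.7382) / (5.4) = 0.2341
  w = (-1 - (3.9)·1.7545 - (2.1)·-0.1342) / (10) = -0.7561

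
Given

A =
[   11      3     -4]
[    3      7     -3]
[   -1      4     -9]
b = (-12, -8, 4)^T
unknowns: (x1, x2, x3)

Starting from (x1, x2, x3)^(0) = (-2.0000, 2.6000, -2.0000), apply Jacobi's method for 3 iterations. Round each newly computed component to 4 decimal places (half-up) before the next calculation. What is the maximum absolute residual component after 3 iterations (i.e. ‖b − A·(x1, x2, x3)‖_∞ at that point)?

Iteration 1:
  x1 = (-12 - (3)·2.6000 - (-4)·-2.0000) / (11) = -2.5273
  x2 = (-8 - (3)·-2.0000 - (-3)·-2.0000) / (7) = -1.1429
  x3 = (4 - (-1)·-2.0000 - (4)·2.6000) / (-9) = 0.9333
Iteration 2:
  x1 = (-12 - (3)·-1.1429 - (-4)·0.9333) / (11) = -0.4398
  x2 = (-8 - (3)·-2.5273 - (-3)·0.9333) / (7) = 0.3403
  x3 = (4 - (-1)·-2.5273 - (4)·-1.1429) / (-9) = -0.6716
Iteration 3:
  x1 = (-12 - (3)·0.3403 - (-4)·-0.6716) / (11) = -1.4279
  x2 = (-8 - (3)·-0.4398 - (-3)·-0.6716) / (7) = -1.2422
  x3 = (4 - (-1)·-0.4398 - (4)·0.3403) / (-9) = -0.2443
Residual b − A·x = (6.4563, 4.2462, 5.3422); ∞-norm = 6.4563

6.4563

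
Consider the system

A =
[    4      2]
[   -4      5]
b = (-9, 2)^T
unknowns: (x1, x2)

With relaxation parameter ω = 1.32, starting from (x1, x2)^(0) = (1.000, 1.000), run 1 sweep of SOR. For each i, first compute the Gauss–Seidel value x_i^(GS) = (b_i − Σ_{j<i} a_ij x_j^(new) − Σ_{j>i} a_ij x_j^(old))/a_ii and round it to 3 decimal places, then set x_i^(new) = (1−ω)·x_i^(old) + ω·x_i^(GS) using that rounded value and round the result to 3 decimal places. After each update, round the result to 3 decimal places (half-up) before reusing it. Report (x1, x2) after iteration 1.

(-3.950, -3.963)

Iteration 1:
  x1: GS value = (-9 - (2)·1.000) / (4) = -2.750;  x1 ← (1−ω)·1.000 + ω·-2.750 = -3.950
  x2: GS value = (2 - (-4)·-3.950) / (5) = -2.760;  x2 ← (1−ω)·1.000 + ω·-2.760 = -3.963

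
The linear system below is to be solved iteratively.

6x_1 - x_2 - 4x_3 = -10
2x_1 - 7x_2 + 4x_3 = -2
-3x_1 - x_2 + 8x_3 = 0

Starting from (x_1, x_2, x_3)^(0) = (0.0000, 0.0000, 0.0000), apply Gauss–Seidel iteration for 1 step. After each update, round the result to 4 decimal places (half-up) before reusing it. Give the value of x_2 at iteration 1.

-0.1905

Iteration 1:
  x_1 = (-10 - (-1)·0.0000 - (-4)·0.0000) / (6) = -1.6667
  x_2 = (-2 - (2)·-1.6667 - (4)·0.0000) / (-7) = -0.1905
  x_3 = (0 - (-3)·-1.6667 - (-1)·-0.1905) / (8) = -0.6488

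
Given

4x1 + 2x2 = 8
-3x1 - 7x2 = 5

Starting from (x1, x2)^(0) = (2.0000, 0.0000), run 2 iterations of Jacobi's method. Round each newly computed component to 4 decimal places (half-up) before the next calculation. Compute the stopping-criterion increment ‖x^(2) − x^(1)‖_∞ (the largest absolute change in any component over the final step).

0.7857

Iteration 1:
  x1 = (8 - (2)·0.0000) / (4) = 2.0000
  x2 = (5 - (-3)·2.0000) / (-7) = -1.5714
Iteration 2:
  x1 = (8 - (2)·-1.5714) / (4) = 2.7857
  x2 = (5 - (-3)·2.0000) / (-7) = -1.5714
Change: (0.7857, 0.0000) → max |·| = 0.7857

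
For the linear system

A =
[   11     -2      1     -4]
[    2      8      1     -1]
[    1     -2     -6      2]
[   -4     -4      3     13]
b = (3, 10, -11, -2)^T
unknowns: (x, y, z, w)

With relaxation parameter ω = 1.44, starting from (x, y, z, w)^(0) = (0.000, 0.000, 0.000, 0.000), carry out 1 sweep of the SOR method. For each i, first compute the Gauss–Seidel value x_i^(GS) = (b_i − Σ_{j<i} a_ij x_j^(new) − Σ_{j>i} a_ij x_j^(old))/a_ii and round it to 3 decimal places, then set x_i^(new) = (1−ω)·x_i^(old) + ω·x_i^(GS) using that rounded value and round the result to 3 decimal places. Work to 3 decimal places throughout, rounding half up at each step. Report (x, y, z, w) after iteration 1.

Iteration 1:
  x: GS value = (3 - (-2)·0.000 - (1)·0.000 - (-4)·0.000) / (11) = 0.273;  x ← (1−ω)·0.000 + ω·0.273 = 0.393
  y: GS value = (10 - (2)·0.393 - (1)·0.000 - (-1)·0.000) / (8) = 1.152;  y ← (1−ω)·0.000 + ω·1.152 = 1.659
  z: GS value = (-11 - (1)·0.393 - (-2)·1.659 - (2)·0.000) / (-6) = 1.346;  z ← (1−ω)·0.000 + ω·1.346 = 1.938
  w: GS value = (-2 - (-4)·0.393 - (-4)·1.659 - (3)·1.938) / (13) = 0.030;  w ← (1−ω)·0.000 + ω·0.030 = 0.043

(0.393, 1.659, 1.938, 0.043)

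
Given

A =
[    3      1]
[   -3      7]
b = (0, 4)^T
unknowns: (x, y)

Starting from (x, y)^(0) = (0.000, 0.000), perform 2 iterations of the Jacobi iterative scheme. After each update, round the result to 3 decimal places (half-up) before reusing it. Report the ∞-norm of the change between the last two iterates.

0.190

Iteration 1:
  x = (0 - (1)·0.000) / (3) = 0.000
  y = (4 - (-3)·0.000) / (7) = 0.571
Iteration 2:
  x = (0 - (1)·0.571) / (3) = -0.190
  y = (4 - (-3)·0.000) / (7) = 0.571
Change: (-0.190, 0.000) → max |·| = 0.190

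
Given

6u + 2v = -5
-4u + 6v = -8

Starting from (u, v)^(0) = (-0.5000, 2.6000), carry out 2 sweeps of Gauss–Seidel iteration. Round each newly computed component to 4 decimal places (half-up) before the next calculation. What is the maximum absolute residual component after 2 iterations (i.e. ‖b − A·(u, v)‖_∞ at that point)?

Iteration 1:
  u = (-5 - (2)·2.6000) / (6) = -1.7000
  v = (-8 - (-4)·-1.7000) / (6) = -2.4667
Iteration 2:
  u = (-5 - (2)·-2.4667) / (6) = -0.0111
  v = (-8 - (-4)·-0.0111) / (6) = -1.3407
Residual b − A·x = (-2.2520, -0.0002); ∞-norm = 2.2520

2.2520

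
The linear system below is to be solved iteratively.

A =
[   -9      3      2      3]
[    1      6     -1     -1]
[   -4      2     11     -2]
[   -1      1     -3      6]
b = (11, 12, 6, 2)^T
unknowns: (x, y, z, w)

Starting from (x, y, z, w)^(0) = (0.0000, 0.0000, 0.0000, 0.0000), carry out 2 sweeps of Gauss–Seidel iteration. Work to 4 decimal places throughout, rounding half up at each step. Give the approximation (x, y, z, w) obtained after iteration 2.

Iteration 1:
  x = (11 - (3)·0.0000 - (2)·0.0000 - (3)·0.0000) / (-9) = -1.2222
  y = (12 - (1)·-1.2222 - (-1)·0.0000 - (-1)·0.0000) / (6) = 2.2037
  z = (6 - (-4)·-1.2222 - (2)·2.2037 - (-2)·0.0000) / (11) = -0.2997
  w = (2 - (-1)·-1.2222 - (1)·2.2037 - (-3)·-0.2997) / (6) = -0.3875
Iteration 2:
  x = (11 - (3)·2.2037 - (2)·-0.2997 - (3)·-0.3875) / (-9) = -0.6834
  y = (12 - (1)·-0.6834 - (-1)·-0.2997 - (-1)·-0.3875) / (6) = 1.9994
  z = (6 - (-4)·-0.6834 - (2)·1.9994 - (-2)·-0.3875) / (11) = -0.1370
  w = (2 - (-1)·-0.6834 - (1)·1.9994 - (-3)·-0.1370) / (6) = -0.1823

(-0.6834, 1.9994, -0.1370, -0.1823)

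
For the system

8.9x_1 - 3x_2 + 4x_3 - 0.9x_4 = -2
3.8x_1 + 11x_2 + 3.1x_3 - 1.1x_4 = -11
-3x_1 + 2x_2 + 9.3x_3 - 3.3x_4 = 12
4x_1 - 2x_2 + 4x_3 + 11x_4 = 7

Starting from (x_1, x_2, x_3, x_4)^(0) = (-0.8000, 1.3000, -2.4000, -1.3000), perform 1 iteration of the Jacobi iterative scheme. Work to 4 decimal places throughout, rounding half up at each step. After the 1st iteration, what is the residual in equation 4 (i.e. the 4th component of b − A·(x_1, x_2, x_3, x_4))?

Iteration 1:
  x_1 = (-2 - (-3)·1.3000 - (4)·-2.4000 - (-0.9)·-1.3000) / (8.9) = 1.1607
  x_2 = (-11 - (3.8)·-0.8000 - (3.1)·-2.4000 - (-1.1)·-1.3000) / (11) = -0.1773
  x_3 = (12 - (-3)·-0.8000 - (2)·1.3000 - (-3.3)·-1.3000) / (9.3) = 0.2914
  x_4 = (7 - (4)·-0.8000 - (-2)·1.3000 - (4)·-2.4000) / (11) = 2.0364
Residual b − A·x = (-12.1950, -12.1237, 19.8468, -21.5634)

-21.5634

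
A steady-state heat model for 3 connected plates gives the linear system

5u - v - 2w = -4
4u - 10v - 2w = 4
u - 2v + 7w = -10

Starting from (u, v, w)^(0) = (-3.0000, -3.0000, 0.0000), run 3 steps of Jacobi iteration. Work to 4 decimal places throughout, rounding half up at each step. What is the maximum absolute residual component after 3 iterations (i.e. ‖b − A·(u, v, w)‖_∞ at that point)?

Iteration 1:
  u = (-4 - (-1)·-3.0000 - (-2)·0.0000) / (5) = -1.4000
  v = (4 - (4)·-3.0000 - (-2)·0.0000) / (-10) = -1.6000
  w = (-10 - (1)·-3.0000 - (-2)·-3.0000) / (7) = -1.8571
Iteration 2:
  u = (-4 - (-1)·-1.6000 - (-2)·-1.8571) / (5) = -1.8628
  v = (4 - (4)·-1.4000 - (-2)·-1.8571) / (-10) = -0.5886
  w = (-10 - (1)·-1.4000 - (-2)·-1.6000) / (7) = -1.6857
Iteration 3:
  u = (-4 - (-1)·-0.5886 - (-2)·-1.6857) / (5) = -1.5920
  v = (4 - (4)·-1.8628 - (-2)·-1.6857) / (-10) = -0.8080
  w = (-10 - (1)·-1.8628 - (-2)·-0.5886) / (7) = -1.3306
Residual b − A·x = (0.4908, -0.3732, -0.7098); ∞-norm = 0.7098

0.7098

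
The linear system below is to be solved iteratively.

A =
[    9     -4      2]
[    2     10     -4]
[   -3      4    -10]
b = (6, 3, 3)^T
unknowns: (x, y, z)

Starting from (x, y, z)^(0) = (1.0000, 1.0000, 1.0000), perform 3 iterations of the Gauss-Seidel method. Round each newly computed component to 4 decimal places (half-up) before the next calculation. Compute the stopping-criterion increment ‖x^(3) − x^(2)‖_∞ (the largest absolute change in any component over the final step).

Iteration 1:
  x = (6 - (-4)·1.0000 - (2)·1.0000) / (9) = 0.8889
  y = (3 - (2)·0.8889 - (-4)·1.0000) / (10) = 0.5222
  z = (3 - (-3)·0.8889 - (4)·0.5222) / (-10) = -0.3578
Iteration 2:
  x = (6 - (-4)·0.5222 - (2)·-0.3578) / (9) = 0.9783
  y = (3 - (2)·0.9783 - (-4)·-0.3578) / (10) = -0.0388
  z = (3 - (-3)·0.9783 - (4)·-0.0388) / (-10) = -0.6090
Iteration 3:
  x = (6 - (-4)·-0.0388 - (2)·-0.6090) / (9) = 0.7848
  y = (3 - (2)·0.7848 - (-4)·-0.6090) / (10) = -0.1006
  z = (3 - (-3)·0.7848 - (4)·-0.1006) / (-10) = -0.5757
Change: (-0.1935, -0.0618, 0.0333) → max |·| = 0.1935

0.1935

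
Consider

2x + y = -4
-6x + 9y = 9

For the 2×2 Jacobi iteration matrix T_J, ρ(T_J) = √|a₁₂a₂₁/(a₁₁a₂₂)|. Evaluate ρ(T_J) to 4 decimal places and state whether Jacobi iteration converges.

a₁₂a₂₁/(a₁₁a₂₂) = (1)·(-6) / ((2)·(9)) = -0.333333
ρ = √|-0.333333| = √0.333333 = 0.5774
ρ < 1, so Jacobi converges

0.5774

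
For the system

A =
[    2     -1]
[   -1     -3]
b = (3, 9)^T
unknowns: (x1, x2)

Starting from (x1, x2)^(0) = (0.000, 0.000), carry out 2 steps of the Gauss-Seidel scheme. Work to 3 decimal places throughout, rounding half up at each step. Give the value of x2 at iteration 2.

-2.917

Iteration 1:
  x1 = (3 - (-1)·0.000) / (2) = 1.500
  x2 = (9 - (-1)·1.500) / (-3) = -3.500
Iteration 2:
  x1 = (3 - (-1)·-3.500) / (2) = -0.250
  x2 = (9 - (-1)·-0.250) / (-3) = -2.917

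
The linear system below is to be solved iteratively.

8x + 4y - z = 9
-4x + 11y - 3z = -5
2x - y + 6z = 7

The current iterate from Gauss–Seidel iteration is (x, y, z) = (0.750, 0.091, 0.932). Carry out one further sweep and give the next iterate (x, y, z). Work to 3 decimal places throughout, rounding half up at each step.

One sweep:
  x = (9 - (4)·0.091 - (-1)·0.932) / (8) = 1.196
  y = (-5 - (-4)·1.196 - (-3)·0.932) / (11) = 0.235
  z = (7 - (2)·1.196 - (-1)·0.235) / (6) = 0.807

(1.196, 0.235, 0.807)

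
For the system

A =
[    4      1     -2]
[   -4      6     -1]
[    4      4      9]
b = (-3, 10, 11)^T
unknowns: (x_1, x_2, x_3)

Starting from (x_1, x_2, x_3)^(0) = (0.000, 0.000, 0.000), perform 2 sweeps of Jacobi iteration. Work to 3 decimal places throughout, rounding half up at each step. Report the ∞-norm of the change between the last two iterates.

Iteration 1:
  x_1 = (-3 - (1)·0.000 - (-2)·0.000) / (4) = -0.750
  x_2 = (10 - (-4)·0.000 - (-1)·0.000) / (6) = 1.667
  x_3 = (11 - (4)·0.000 - (4)·0.000) / (9) = 1.222
Iteration 2:
  x_1 = (-3 - (1)·1.667 - (-2)·1.222) / (4) = -0.556
  x_2 = (10 - (-4)·-0.750 - (-1)·1.222) / (6) = 1.370
  x_3 = (11 - (4)·-0.750 - (4)·1.667) / (9) = 0.815
Change: (0.194, -0.297, -0.407) → max |·| = 0.407

0.407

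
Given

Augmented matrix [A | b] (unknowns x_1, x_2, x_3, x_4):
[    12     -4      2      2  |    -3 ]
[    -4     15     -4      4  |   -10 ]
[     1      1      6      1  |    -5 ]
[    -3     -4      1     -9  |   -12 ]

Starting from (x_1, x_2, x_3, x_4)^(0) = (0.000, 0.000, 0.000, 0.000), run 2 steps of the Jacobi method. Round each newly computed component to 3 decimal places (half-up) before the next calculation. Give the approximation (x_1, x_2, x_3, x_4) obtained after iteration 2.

Iteration 1:
  x_1 = (-3 - (-4)·0.000 - (2)·0.000 - (2)·0.000) / (12) = -0.250
  x_2 = (-10 - (-4)·0.000 - (-4)·0.000 - (4)·0.000) / (15) = -0.667
  x_3 = (-5 - (1)·0.000 - (1)·0.000 - (1)·0.000) / (6) = -0.833
  x_4 = (-12 - (-3)·0.000 - (-4)·0.000 - (1)·0.000) / (-9) = 1.333
Iteration 2:
  x_1 = (-3 - (-4)·-0.667 - (2)·-0.833 - (2)·1.333) / (12) = -0.556
  x_2 = (-10 - (-4)·-0.250 - (-4)·-0.833 - (4)·1.333) / (15) = -1.311
  x_3 = (-5 - (1)·-0.250 - (1)·-0.667 - (1)·1.333) / (6) = -0.903
  x_4 = (-12 - (-3)·-0.250 - (-4)·-0.667 - (1)·-0.833) / (-9) = 1.621

(-0.556, -1.311, -0.903, 1.621)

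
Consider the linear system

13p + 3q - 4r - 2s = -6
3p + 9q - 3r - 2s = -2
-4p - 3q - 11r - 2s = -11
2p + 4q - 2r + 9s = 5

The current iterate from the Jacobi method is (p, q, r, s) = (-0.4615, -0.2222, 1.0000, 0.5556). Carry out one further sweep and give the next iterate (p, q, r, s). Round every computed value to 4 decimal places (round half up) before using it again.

(-0.0171, 0.3884, 1.1274, 0.9791)

One sweep:
  p = (-6 - (3)·-0.2222 - (-4)·1.0000 - (-2)·0.5556) / (13) = -0.0171
  q = (-2 - (3)·-0.4615 - (-3)·1.0000 - (-2)·0.5556) / (9) = 0.3884
  r = (-11 - (-4)·-0.4615 - (-3)·-0.2222 - (-2)·0.5556) / (-11) = 1.1274
  s = (5 - (2)·-0.4615 - (4)·-0.2222 - (-2)·1.0000) / (9) = 0.9791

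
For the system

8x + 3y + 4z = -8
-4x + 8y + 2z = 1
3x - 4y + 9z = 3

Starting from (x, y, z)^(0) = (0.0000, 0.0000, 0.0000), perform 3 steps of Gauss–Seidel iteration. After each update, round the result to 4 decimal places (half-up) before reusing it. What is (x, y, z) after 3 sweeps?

(-1.0203, -0.4993, 0.4515)

Iteration 1:
  x = (-8 - (3)·0.0000 - (4)·0.0000) / (8) = -1.0000
  y = (1 - (-4)·-1.0000 - (2)·0.0000) / (8) = -0.3750
  z = (3 - (3)·-1.0000 - (-4)·-0.3750) / (9) = 0.5000
Iteration 2:
  x = (-8 - (3)·-0.3750 - (4)·0.5000) / (8) = -1.1094
  y = (1 - (-4)·-1.1094 - (2)·0.5000) / (8) = -0.5547
  z = (3 - (3)·-1.1094 - (-4)·-0.5547) / (9) = 0.4566
Iteration 3:
  x = (-8 - (3)·-0.5547 - (4)·0.4566) / (8) = -1.0203
  y = (1 - (-4)·-1.0203 - (2)·0.4566) / (8) = -0.4993
  z = (3 - (3)·-1.0203 - (-4)·-0.4993) / (9) = 0.4515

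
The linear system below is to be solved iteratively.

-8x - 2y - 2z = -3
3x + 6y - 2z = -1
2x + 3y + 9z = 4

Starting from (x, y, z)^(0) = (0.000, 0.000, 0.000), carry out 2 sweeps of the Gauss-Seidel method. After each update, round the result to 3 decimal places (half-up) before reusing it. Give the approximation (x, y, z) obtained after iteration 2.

Iteration 1:
  x = (-3 - (-2)·0.000 - (-2)·0.000) / (-8) = 0.375
  y = (-1 - (3)·0.375 - (-2)·0.000) / (6) = -0.354
  z = (4 - (2)·0.375 - (3)·-0.354) / (9) = 0.479
Iteration 2:
  x = (-3 - (-2)·-0.354 - (-2)·0.479) / (-8) = 0.344
  y = (-1 - (3)·0.344 - (-2)·0.479) / (6) = -0.179
  z = (4 - (2)·0.344 - (3)·-0.179) / (9) = 0.428

(0.344, -0.179, 0.428)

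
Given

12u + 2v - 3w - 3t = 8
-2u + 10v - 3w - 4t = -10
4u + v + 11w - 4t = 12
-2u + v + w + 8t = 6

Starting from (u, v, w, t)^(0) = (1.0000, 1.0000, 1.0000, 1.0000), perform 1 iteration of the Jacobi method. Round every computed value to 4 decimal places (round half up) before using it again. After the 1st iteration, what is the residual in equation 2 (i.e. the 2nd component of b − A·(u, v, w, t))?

-1.0000

Iteration 1:
  u = (8 - (2)·1.0000 - (-3)·1.0000 - (-3)·1.0000) / (12) = 1.0000
  v = (-10 - (-2)·1.0000 - (-3)·1.0000 - (-4)·1.0000) / (10) = -0.1000
  w = (12 - (4)·1.0000 - (1)·1.0000 - (-4)·1.0000) / (11) = 1.0000
  t = (6 - (-2)·1.0000 - (1)·1.0000 - (1)·1.0000) / (8) = 0.7500
Residual b − A·x = (1.4500, -1.0000, 0.1000, 1.1000)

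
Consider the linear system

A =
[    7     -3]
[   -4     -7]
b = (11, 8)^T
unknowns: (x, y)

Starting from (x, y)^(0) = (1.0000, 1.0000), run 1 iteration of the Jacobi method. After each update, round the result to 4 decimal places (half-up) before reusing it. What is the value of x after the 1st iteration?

2.0000

Iteration 1:
  x = (11 - (-3)·1.0000) / (7) = 2.0000
  y = (8 - (-4)·1.0000) / (-7) = -1.7143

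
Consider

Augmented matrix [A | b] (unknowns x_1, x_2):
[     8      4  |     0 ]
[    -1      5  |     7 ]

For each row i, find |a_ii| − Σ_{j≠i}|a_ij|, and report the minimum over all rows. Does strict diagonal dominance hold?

row 1: |8| − (4) = 4
row 2: |5| − (1) = 4
minimum over rows = 4 → strictly diagonally dominant (convergence guaranteed)

4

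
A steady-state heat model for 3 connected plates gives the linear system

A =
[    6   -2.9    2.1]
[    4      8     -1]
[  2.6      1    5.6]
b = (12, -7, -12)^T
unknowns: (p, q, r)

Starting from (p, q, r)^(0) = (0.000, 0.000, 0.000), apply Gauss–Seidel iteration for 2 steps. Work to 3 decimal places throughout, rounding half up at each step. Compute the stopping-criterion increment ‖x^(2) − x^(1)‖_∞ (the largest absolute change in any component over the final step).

Iteration 1:
  p = (12 - (-2.9)·0.000 - (2.1)·0.000) / (6) = 2.000
  q = (-7 - (4)·2.000 - (-1)·0.000) / (8) = -1.875
  r = (-12 - (2.6)·2.000 - (1)·-1.875) / (5.6) = -2.737
Iteration 2:
  p = (12 - (-2.9)·-1.875 - (2.1)·-2.737) / (6) = 2.052
  q = (-7 - (4)·2.052 - (-1)·-2.737) / (8) = -2.243
  r = (-12 - (2.6)·2.052 - (1)·-2.243) / (5.6) = -2.695
Change: (0.052, -0.368, 0.042) → max |·| = 0.368

0.368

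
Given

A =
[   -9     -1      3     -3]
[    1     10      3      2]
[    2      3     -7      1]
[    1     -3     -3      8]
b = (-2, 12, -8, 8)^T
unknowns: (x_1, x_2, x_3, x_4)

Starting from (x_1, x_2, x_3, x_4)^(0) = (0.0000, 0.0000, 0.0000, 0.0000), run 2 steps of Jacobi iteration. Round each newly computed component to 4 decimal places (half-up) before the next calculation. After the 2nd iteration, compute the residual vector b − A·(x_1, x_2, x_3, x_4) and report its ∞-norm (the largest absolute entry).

3.7776

Iteration 1:
  x_1 = (-2 - (-1)·0.0000 - (3)·0.0000 - (-3)·0.0000) / (-9) = 0.2222
  x_2 = (12 - (1)·0.0000 - (3)·0.0000 - (2)·0.0000) / (10) = 1.2000
  x_3 = (-8 - (2)·0.0000 - (3)·0.0000 - (1)·0.0000) / (-7) = 1.1429
  x_4 = (8 - (1)·0.0000 - (-3)·0.0000 - (-3)·0.0000) / (8) = 1.0000
Iteration 2:
  x_1 = (-2 - (-1)·1.2000 - (3)·1.1429 - (-3)·1.0000) / (-9) = 0.1365
  x_2 = (12 - (1)·0.2222 - (3)·1.1429 - (2)·1.0000) / (10) = 0.6349
  x_3 = (-8 - (2)·0.2222 - (3)·1.2000 - (1)·1.0000) / (-7) = 1.8635
  x_4 = (8 - (1)·0.2222 - (-3)·1.2000 - (-3)·1.1429) / (8) = 1.8508
Residual b − A·x = (-0.1747, -3.7776, 1.0160, 0.5523); ∞-norm = 3.7776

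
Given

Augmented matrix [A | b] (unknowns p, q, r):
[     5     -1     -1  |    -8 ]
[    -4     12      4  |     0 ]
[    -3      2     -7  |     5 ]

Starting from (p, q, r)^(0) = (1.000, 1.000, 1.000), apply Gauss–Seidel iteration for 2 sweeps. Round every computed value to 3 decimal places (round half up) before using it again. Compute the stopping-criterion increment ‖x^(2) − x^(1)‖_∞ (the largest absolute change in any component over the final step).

Iteration 1:
  p = (-8 - (-1)·1.000 - (-1)·1.000) / (5) = -1.200
  q = (0 - (-4)·-1.200 - (4)·1.000) / (12) = -0.733
  r = (5 - (-3)·-1.200 - (2)·-0.733) / (-7) = -0.409
Iteration 2:
  p = (-8 - (-1)·-0.733 - (-1)·-0.409) / (5) = -1.828
  q = (0 - (-4)·-1.828 - (4)·-0.409) / (12) = -0.473
  r = (5 - (-3)·-1.828 - (2)·-0.473) / (-7) = -0.066
Change: (-0.628, 0.260, 0.343) → max |·| = 0.628

0.628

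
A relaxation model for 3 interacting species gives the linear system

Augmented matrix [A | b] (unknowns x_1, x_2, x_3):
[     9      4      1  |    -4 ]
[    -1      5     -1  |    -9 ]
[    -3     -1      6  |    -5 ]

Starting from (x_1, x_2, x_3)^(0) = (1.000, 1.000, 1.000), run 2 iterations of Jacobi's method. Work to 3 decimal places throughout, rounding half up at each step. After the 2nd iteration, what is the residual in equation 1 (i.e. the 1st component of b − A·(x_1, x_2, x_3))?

Iteration 1:
  x_1 = (-4 - (4)·1.000 - (1)·1.000) / (9) = -1.000
  x_2 = (-9 - (-1)·1.000 - (-1)·1.000) / (5) = -1.400
  x_3 = (-5 - (-3)·1.000 - (-1)·1.000) / (6) = -0.167
Iteration 2:
  x_1 = (-4 - (4)·-1.400 - (1)·-0.167) / (9) = 0.196
  x_2 = (-9 - (-1)·-1.000 - (-1)·-0.167) / (5) = -2.033
  x_3 = (-5 - (-3)·-1.000 - (-1)·-1.400) / (6) = -1.567
Residual b − A·x = (3.935, -0.206, 2.957)

3.935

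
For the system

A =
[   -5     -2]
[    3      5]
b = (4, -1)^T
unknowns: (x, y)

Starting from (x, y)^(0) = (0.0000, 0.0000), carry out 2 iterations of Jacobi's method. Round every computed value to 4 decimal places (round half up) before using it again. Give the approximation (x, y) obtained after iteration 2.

Iteration 1:
  x = (4 - (-2)·0.0000) / (-5) = -0.8000
  y = (-1 - (3)·0.0000) / (5) = -0.2000
Iteration 2:
  x = (4 - (-2)·-0.2000) / (-5) = -0.7200
  y = (-1 - (3)·-0.8000) / (5) = 0.2800

(-0.7200, 0.2800)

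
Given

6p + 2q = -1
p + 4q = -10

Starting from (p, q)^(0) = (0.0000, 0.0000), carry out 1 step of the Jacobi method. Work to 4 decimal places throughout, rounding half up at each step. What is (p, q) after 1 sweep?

(-0.1667, -2.5000)

Iteration 1:
  p = (-1 - (2)·0.0000) / (6) = -0.1667
  q = (-10 - (1)·0.0000) / (4) = -2.5000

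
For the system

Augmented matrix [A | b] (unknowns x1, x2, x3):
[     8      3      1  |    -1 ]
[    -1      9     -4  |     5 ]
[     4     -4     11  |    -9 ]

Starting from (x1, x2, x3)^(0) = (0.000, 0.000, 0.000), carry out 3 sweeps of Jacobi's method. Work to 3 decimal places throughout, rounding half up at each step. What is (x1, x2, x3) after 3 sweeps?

(-0.120, 0.276, -0.669)

Iteration 1:
  x1 = (-1 - (3)·0.000 - (1)·0.000) / (8) = -0.125
  x2 = (5 - (-1)·0.000 - (-4)·0.000) / (9) = 0.556
  x3 = (-9 - (4)·0.000 - (-4)·0.000) / (11) = -0.818
Iteration 2:
  x1 = (-1 - (3)·0.556 - (1)·-0.818) / (8) = -0.231
  x2 = (5 - (-1)·-0.125 - (-4)·-0.818) / (9) = 0.178
  x3 = (-9 - (4)·-0.125 - (-4)·0.556) / (11) = -0.571
Iteration 3:
  x1 = (-1 - (3)·0.178 - (1)·-0.571) / (8) = -0.120
  x2 = (5 - (-1)·-0.231 - (-4)·-0.571) / (9) = 0.276
  x3 = (-9 - (4)·-0.231 - (-4)·0.178) / (11) = -0.669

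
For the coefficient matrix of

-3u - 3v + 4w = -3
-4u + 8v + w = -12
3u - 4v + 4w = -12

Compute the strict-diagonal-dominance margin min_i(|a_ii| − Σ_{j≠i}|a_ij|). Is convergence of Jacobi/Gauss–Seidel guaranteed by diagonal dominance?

-4

row 1: |-3| − (3+4) = -4
row 2: |8| − (4+1) = 3
row 3: |4| − (3+4) = -3
minimum over rows = -4 → not strictly diagonally dominant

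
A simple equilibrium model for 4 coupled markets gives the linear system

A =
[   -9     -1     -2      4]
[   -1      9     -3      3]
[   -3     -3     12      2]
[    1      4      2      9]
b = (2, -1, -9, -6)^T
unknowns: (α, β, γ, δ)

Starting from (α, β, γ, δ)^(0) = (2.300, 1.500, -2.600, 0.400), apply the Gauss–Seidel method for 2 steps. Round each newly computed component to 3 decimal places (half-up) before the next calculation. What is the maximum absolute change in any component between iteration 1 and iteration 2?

Iteration 1:
  α = (2 - (-1)·1.500 - (-2)·-2.600 - (4)·0.400) / (-9) = 0.367
  β = (-1 - (-1)·0.367 - (-3)·-2.600 - (3)·0.400) / (9) = -1.070
  γ = (-9 - (-3)·0.367 - (-3)·-1.070 - (2)·0.400) / (12) = -0.992
  δ = (-6 - (1)·0.367 - (4)·-1.070 - (2)·-0.992) / (9) = -0.011
Iteration 2:
  α = (2 - (-1)·-1.070 - (-2)·-0.992 - (4)·-0.011) / (-9) = 0.112
  β = (-1 - (-1)·0.112 - (-3)·-0.992 - (3)·-0.011) / (9) = -0.426
  γ = (-9 - (-3)·0.112 - (-3)·-0.426 - (2)·-0.011) / (12) = -0.827
  δ = (-6 - (1)·0.112 - (4)·-0.426 - (2)·-0.827) / (9) = -0.306
Change: (-0.255, 0.644, 0.165, -0.295) → max |·| = 0.644

0.644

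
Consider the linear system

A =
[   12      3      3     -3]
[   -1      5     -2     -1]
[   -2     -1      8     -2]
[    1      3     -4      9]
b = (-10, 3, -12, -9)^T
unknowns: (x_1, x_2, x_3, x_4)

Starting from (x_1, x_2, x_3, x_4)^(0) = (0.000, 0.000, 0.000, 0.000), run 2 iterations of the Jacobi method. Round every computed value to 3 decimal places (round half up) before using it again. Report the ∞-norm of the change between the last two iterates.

Iteration 1:
  x_1 = (-10 - (3)·0.000 - (3)·0.000 - (-3)·0.000) / (12) = -0.833
  x_2 = (3 - (-1)·0.000 - (-2)·0.000 - (-1)·0.000) / (5) = 0.600
  x_3 = (-12 - (-2)·0.000 - (-1)·0.000 - (-2)·0.000) / (8) = -1.500
  x_4 = (-9 - (1)·0.000 - (3)·0.000 - (-4)·0.000) / (9) = -1.000
Iteration 2:
  x_1 = (-10 - (3)·0.600 - (3)·-1.500 - (-3)·-1.000) / (12) = -0.858
  x_2 = (3 - (-1)·-0.833 - (-2)·-1.500 - (-1)·-1.000) / (5) = -0.367
  x_3 = (-12 - (-2)·-0.833 - (-1)·0.600 - (-2)·-1.000) / (8) = -1.883
  x_4 = (-9 - (1)·-0.833 - (3)·0.600 - (-4)·-1.500) / (9) = -1.774
Change: (-0.025, -0.967, -0.383, -0.774) → max |·| = 0.967

0.967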